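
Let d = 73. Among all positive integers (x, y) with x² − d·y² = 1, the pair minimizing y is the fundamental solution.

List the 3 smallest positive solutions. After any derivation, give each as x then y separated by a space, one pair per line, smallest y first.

2281249 267000
10408194000001 1218186966000
47487364308614281249 5557975596000801000

√73 = [8; 1,1,5,5,1,1,16, …], period ℓ=7 (odd) → k=13
a_0=8:  p_0=8·1+0=8,  q_0=8·0+1=1
…
a_2=1:  p_2=1·9+8=17,  q_2=1·1+1=2
a_3=5:  p_3=5·17+9=94,  q_3=5·2+1=11
…
a_5=1:  p_5=1·487+94=581,  q_5=1·57+11=68
a_6=1:  p_6=1·581+487=1068,  q_6=1·68+57=125
…
a_8=1:  p_8=1·17669+1068=18737,  q_8=1·2068+125=2193
a_9=1:  p_9=1·18737+17669=36406,  q_9=1·2193+2068=4261
…
a_12=1:  p_12=1·1040241+200767=1241008,  q_12=1·121751+23498=145249
a_13=1:  p_13=1·1241008+1040241=2281249,  q_13=1·145249+121751=267000
fundamental: x₁=2281249, y₁=267000  (since 5204097000001 − 73·71289000000 = 1)
(x_2, y_2) = (2281249·2281249 + 73·267000·267000, 2281249·267000 + 267000·2281249) = (10408194000001, 1218186966000)
(x_3, y_3) = (2281249·10408194000001 + 73·267000·1218186966000, 2281249·1218186966000 + 267000·10408194000001) = (47487364308614281249, 5557975596000801000)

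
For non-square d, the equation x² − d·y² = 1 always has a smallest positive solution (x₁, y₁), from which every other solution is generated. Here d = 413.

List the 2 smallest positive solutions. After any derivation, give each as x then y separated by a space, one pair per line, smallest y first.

113399 5580
25718666401 1265532840

√413 = [20; 3,9,1,4,1,9,3,40, …], period ℓ=8 (even) → k=7
k=0  a_k=20  p_k/q_k = 20/1
…
k=2  a_k=9  p_k/q_k = 569/28
k=3  a_k=1  p_k/q_k = 630/31
k=4  a_k=4  p_k/q_k = 3089/152
…
k=6  a_k=9  p_k/q_k = 36560/1799
k=7  a_k=3  p_k/q_k = 113399/5580
→ (113399, 5580).  Check: 113399²=12859333201, 413·5580²=12859333200, difference 1.
(x_2, y_2) = (113399·113399 + 413·5580·5580, 113399·5580 + 5580·113399) = (25718666401, 1265532840)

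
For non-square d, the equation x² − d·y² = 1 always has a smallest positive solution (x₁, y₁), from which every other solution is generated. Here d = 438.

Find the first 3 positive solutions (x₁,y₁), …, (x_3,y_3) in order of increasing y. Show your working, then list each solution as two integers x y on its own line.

293 14
171697 8204
100614149 4807530

√438 → a₀=20, period (1,12,1,40); ℓ=4 even so k=3
k=0  a_k=20  p_k/q_k = 20/1
k=1  a_k=1  p_k/q_k = 21/1
k=2  a_k=12  p_k/q_k = 272/13
k=3  a_k=1  p_k/q_k = 293/14
(x₁, y₁) = (293, 14);  293² − 438·14² = 1 ✓
(293+14√438)^2 = 171697 + 8204√438
(293+14√438)^3 = 100614149 + 4807530√438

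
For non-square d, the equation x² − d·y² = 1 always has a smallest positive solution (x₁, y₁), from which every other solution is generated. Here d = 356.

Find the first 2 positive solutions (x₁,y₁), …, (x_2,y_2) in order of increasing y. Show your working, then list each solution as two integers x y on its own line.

√356 = [18; 1,6,1,1,2,…,6,1,36, …], period ℓ=14 (even) → k=13
k=0  a_k=18  p_k/q_k = 18/1
k=1  a_k=1  p_k/q_k = 19/1
k=2  a_k=6  p_k/q_k = 132/7
k=3  a_k=1  p_k/q_k = 151/8
k=4  a_k=1  p_k/q_k = 283/15
k=5  a_k=2  p_k/q_k = 717/38
k=6  a_k=1  p_k/q_k = 1000/53
…
k=8  a_k=1  p_k/q_k = 9717/515
k=9  a_k=2  p_k/q_k = 28151/1492
k=10  a_k=1  p_k/q_k = 37868/2007
…
k=12  a_k=6  p_k/q_k = 433982/23001
k=13  a_k=1  p_k/q_k = 500001/26500
fundamental: x₁=500001, y₁=26500  (since 250001000001 − 356·702250000 = 1)
n=2: (500001,26500)∘(500001,26500) = (500001·500001+356·26500·26500, 500001·26500+26500·500001) = (500002000001,26500053000)

500001 26500
500002000001 26500053000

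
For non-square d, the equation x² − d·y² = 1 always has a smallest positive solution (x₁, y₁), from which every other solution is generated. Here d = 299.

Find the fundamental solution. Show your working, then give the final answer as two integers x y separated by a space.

415 24

[17; 3,2,3,34] for √299; ℓ=4 ⇒ convergent index 3
i=0: a=17 ⇒ p=17, q=1
…
i=2: a=2 ⇒ p=121, q=7
i=3: a=3 ⇒ p=415, q=24
fundamental: x₁=415, y₁=24  (since 172225 − 299·576 = 1)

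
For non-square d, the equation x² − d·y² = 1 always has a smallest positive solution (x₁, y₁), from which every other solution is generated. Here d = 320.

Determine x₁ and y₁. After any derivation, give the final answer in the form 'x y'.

161 9

√320 → a₀=17, period (1,7,1,34); ℓ=4 even so k=3
k=0  a_k=17  p_k/q_k = 17/1
…
k=2  a_k=7  p_k/q_k = 143/8
k=3  a_k=1  p_k/q_k = 161/9
fundamental: x₁=161, y₁=9  (since 25921 − 320·81 = 1)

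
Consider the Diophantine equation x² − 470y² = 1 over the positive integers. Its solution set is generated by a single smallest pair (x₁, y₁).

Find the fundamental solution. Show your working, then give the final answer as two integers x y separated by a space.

1691 78

√470 → a₀=21, period (1,2,8,2,1,42); ℓ=6 even so k=5
a_0=21:  p_0=21·1+0=21,  q_0=21·0+1=1
a_1=1:  p_1=1·21+1=22,  q_1=1·1+0=1
a_2=2:  p_2=2·22+21=65,  q_2=2·1+1=3
…
a_4=2:  p_4=2·542+65=1149,  q_4=2·25+3=53
a_5=1:  p_5=1·1149+542=1691,  q_5=1·53+25=78
fundamental: x₁=1691, y₁=78  (since 2859481 − 470·6084 = 1)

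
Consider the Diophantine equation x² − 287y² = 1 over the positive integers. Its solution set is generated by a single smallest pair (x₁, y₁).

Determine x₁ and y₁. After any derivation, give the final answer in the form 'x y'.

288 17

[16; 1,15,1,32] for √287; ℓ=4 ⇒ convergent index 3
a_0=16:  p_0=16·1+0=16,  q_0=16·0+1=1
…
a_2=15:  p_2=15·17+16=271,  q_2=15·1+1=16
a_3=1:  p_3=1·271+17=288,  q_3=1·16+1=17
fundamental: x₁=288, y₁=17  (since 82944 − 287·289 = 1)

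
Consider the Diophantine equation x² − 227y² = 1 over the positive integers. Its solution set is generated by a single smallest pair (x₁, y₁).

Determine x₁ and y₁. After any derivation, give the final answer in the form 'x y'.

d=227: √d = [15; 15,30] (ℓ=2, even), read p_1/q_1
k=0  a_k=15  p_k/q_k = 15/1
k=1  a_k=15  p_k/q_k = 226/15
(x₁, y₁) = (226, 15);  226² − 227·15² = 1 ✓

226 15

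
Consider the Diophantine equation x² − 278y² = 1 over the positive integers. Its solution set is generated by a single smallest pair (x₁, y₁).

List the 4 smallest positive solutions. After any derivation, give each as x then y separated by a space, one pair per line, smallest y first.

√278 = [16; 1,2,16,2,1,32, …], period ℓ=6 (even) → k=5
a_0=16:  p_0=16·1+0=16,  q_0=16·0+1=1
a_1=1:  p_1=1·16+1=17,  q_1=1·1+0=1
a_2=2:  p_2=2·17+16=50,  q_2=2·1+1=3
a_3=16:  p_3=16·50+17=817,  q_3=16·3+1=49
a_4=2:  p_4=2·817+50=1684,  q_4=2·49+3=101
a_5=1:  p_5=1·1684+817=2501,  q_5=1·101+49=150
fundamental: x₁=2501, y₁=150  (since 6255001 − 278·22500 = 1)
n=2: (2501,150)∘(2501,150) = (2501·2501+278·150·150, 2501·150+150·2501) = (12510001,750300)
n=3: (12510001,750300)∘(2501,150) = (2501·12510001+278·150·750300, 2501·750300+150·12510001) = (62575022501,3753000450)
n=4: (62575022501,3753000450)∘(2501,150) = (2501·62575022501+278·150·3753000450, 2501·3753000450+150·62575022501) = (313000250040001,18772507500600)

2501 150
12510001 750300
62575022501 3753000450
313000250040001 18772507500600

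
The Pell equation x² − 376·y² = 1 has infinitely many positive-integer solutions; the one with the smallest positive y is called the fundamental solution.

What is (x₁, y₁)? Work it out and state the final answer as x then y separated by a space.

2143295 110532

√376 = [19; 2,1,1,3,1,…,1,2,38, …], period ℓ=16 (even) → k=15
step 0: (19, 1)  from 19·(1,0) + (0,1)
step 1: (39, 2)  from 2·(19,1) + (1,0)
step 2: (58, 3)  from 1·(39,2) + (19,1)
step 3: (97, 5)  from 1·(58,3) + (39,2)
step 4: (349, 18)  from 3·(97,5) + (58,3)
step 5: (446, 23)  from 1·(349,18) + (97,5)
step 6: (1241, 64)  from 2·(446,23) + (349,18)
step 7: (2928, 151)  from 2·(1241,64) + (446,23)
…
step 9: (28834, 1487)  from 2·(12953,668) + (2928,151)
step 10: (70621, 3642)  from 2·(28834,1487) + (12953,668)
step 11: (99455, 5129)  from 1·(70621,3642) + (28834,1487)
step 12: (368986, 19029)  from 3·(99455,5129) + (70621,3642)
…
step 14: (837427, 43187)  from 1·(468441,24158) + (368986,19029)
step 15: (2143295, 110532)  from 2·(837427,43187) + (468441,24158)
→ (2143295, 110532).  Check: 2143295²=4593713457025, 376·110532²=4593713457024, difference 1.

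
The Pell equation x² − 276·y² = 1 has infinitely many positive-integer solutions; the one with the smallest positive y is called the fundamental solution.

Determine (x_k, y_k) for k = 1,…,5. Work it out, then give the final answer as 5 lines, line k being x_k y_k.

d=276: √d = [16; 1,1,1,1,2,2,2,1,1,1,1,32] (ℓ=12, even), read p_11/q_11
step 0: (16, 1)  from 16·(1,0) + (0,1)
step 1: (17, 1)  from 1·(16,1) + (1,0)
step 2: (33, 2)  from 1·(17,1) + (16,1)
step 3: (50, 3)  from 1·(33,2) + (17,1)
…
step 7: (1246, 75)  from 2·(515,31) + (216,13)
…
step 9: (3007, 181)  from 1·(1761,106) + (1246,75)
step 10: (4768, 287)  from 1·(3007,181) + (1761,106)
step 11: (7775, 468)  from 1·(4768,287) + (3007,181)
→ (7775, 468).  Check: 7775²=60450625, 276·468²=60450624, difference 1.
n=2: (7775,468)∘(7775,468) = (7775·7775+276·468·468, 7775·468+468·7775) = (120901249,7277400)
n=3: (120901249,7277400)∘(7775,468) = (7775·120901249+276·468·7277400, 7775·7277400+468·120901249) = (1880014414175,113163569532)
n=4: (1880014414175,113163569532)∘(7775,468) = (7775·1880014414175+276·468·113163569532, 7775·113163569532+468·1880014414175) = (29234224019520001,1759693498945200)
n=5: (29234224019520001,1759693498945200)∘(7775,468) = (7775·29234224019520001+276·468·1759693498945200, 7775·1759693498945200+468·29234224019520001) = (454592181623521601375,27363233795434290468)

7775 468
120901249 7277400
1880014414175 113163569532
29234224019520001 1759693498945200
454592181623521601375 27363233795434290468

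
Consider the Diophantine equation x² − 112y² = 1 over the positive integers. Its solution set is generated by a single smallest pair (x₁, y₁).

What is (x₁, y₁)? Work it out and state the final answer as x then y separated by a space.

127 12

√112 = [10; 1,1,2,1,1,20, …], period ℓ=6 (even) → k=5
k=0  a_k=10  p_k/q_k = 10/1
k=1  a_k=1  p_k/q_k = 11/1
…
k=4  a_k=1  p_k/q_k = 74/7
k=5  a_k=1  p_k/q_k = 127/12
fundamental: x₁=127, y₁=12  (since 16129 − 112·144 = 1)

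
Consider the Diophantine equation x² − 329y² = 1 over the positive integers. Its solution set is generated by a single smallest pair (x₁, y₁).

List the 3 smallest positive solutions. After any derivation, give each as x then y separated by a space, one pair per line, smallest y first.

2376415 131016
11294696504449 622696775280
53681772387237964255 2959571914453911384

√329 = [18; 7,4,2,1,1,4,1,1,2,4,7,36, …], period ℓ=12 (even) → k=11
step 0: (18, 1)  from 18·(1,0) + (0,1)
…
step 2: (526, 29)  from 4·(127,7) + (18,1)
step 3: (1179, 65)  from 2·(526,29) + (127,7)
step 4: (1705, 94)  from 1·(1179,65) + (526,29)
…
step 7: (16125, 889)  from 1·(13241,730) + (2884,159)
…
step 9: (74857, 4127)  from 2·(29366,1619) + (16125,889)
step 10: (328794, 18127)  from 4·(74857,4127) + (29366,1619)
step 11: (2376415, 131016)  from 7·(328794,18127) + (74857,4127)
(x₁, y₁) = (2376415, 131016);  2376415² − 329·131016² = 1 ✓
k=2:  x_2 = 2376415·2376415+329·131016·131016 = 11294696504449,  y_2 = 2376415·131016+131016·2376415 = 622696775280
k=3:  x_3 = 2376415·11294696504449+329·131016·622696775280 = 53681772387237964255,  y_3 = 2376415·622696775280+131016·11294696504449 = 2959571914453911384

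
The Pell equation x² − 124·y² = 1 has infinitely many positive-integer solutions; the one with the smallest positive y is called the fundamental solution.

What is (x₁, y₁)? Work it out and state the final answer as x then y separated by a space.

√124 = [11; 7,2,1,1,1,…,2,7,22, …], period ℓ=16 (even) → k=15
k=0  a_k=11  p_k/q_k = 11/1
k=1  a_k=7  p_k/q_k = 78/7
k=2  a_k=2  p_k/q_k = 167/15
k=3  a_k=1  p_k/q_k = 245/22
k=4  a_k=1  p_k/q_k = 412/37
k=5  a_k=1  p_k/q_k = 657/59
k=6  a_k=3  p_k/q_k = 2383/214
…
k=9  a_k=1  p_k/q_k = 17583/1579
k=10  a_k=3  p_k/q_k = 67292/6043
k=11  a_k=1  p_k/q_k = 84875/7622
k=12  a_k=1  p_k/q_k = 152167/13665
k=13  a_k=1  p_k/q_k = 237042/21287
k=14  a_k=2  p_k/q_k = 626251/56239
k=15  a_k=7  p_k/q_k = 4620799/414960
(x₁, y₁) = (4620799, 414960);  4620799² − 124·414960² = 1 ✓

4620799 414960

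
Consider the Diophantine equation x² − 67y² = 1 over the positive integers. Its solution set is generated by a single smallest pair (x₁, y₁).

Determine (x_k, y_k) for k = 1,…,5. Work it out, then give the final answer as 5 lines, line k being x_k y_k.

48842 5967
4771081927 582880428
466058366908226 56938091722785
45526445508292066657 5561940551265649512
4447205302565943872414162 543312600752895615207423

d=67: √d = [8; 5,2,1,1,7,1,1,2,5,16] (ℓ=10, even), read p_9/q_9
i=0: a=8 ⇒ p=8, q=1
i=1: a=5 ⇒ p=41, q=5
i=2: a=2 ⇒ p=90, q=11
…
i=4: a=1 ⇒ p=221, q=27
i=5: a=7 ⇒ p=1678, q=205
i=6: a=1 ⇒ p=1899, q=232
…
i=8: a=2 ⇒ p=9053, q=1106
i=9: a=5 ⇒ p=48842, q=5967
fundamental: x₁=48842, y₁=5967  (since 2385540964 − 67·35605089 = 1)
(48842+5967√67)^2 = 4771081927 + 582880428√67
(48842+5967√67)^3 = 466058366908226 + 56938091722785√67
(48842+5967√67)^4 = 45526445508292066657 + 5561940551265649512√67
(48842+5967√67)^5 = 4447205302565943872414162 + 543312600752895615207423√67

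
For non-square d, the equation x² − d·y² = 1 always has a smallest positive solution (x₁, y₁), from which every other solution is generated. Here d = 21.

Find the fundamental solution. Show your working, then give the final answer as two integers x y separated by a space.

55 12

[4; 1,1,2,1,1,8] for √21; ℓ=6 ⇒ convergent index 5
step 0: (4, 1)  from 4·(1,0) + (0,1)
…
step 4: (32, 7)  from 1·(23,5) + (9,2)
step 5: (55, 12)  from 1·(32,7) + (23,5)
fundamental: x₁=55, y₁=12  (since 3025 − 21·144 = 1)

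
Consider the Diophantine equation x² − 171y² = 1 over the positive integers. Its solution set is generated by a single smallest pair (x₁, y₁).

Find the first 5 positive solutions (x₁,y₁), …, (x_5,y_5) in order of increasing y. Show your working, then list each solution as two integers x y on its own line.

170 13
57799 4420
19651490 1502787
6681448801 510943160
2271672940850 173719171613

[13; 13,26] for √171; ℓ=2 ⇒ convergent index 1
i=0: a=13 ⇒ p=13, q=1
i=1: a=13 ⇒ p=170, q=13
→ (170, 13).  Check: 170²=28900, 171·13²=28899, difference 1.
k=2:  x_2 = 170·170+171·13·13 = 57799,  y_2 = 170·13+13·170 = 4420
k=3:  x_3 = 170·57799+171·13·4420 = 19651490,  y_3 = 170·4420+13·57799 = 1502787
k=4:  x_4 = 170·19651490+171·13·1502787 = 6681448801,  y_4 = 170·1502787+13·19651490 = 510943160
k=5:  x_5 = 170·6681448801+171·13·510943160 = 2271672940850,  y_5 = 170·510943160+13·6681448801 = 173719171613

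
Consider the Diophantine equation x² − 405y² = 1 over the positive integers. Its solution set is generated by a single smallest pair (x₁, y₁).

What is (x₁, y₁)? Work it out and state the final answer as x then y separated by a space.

[20; 8,40] for √405; ℓ=2 ⇒ convergent index 1
i=0: a=20 ⇒ p=20, q=1
i=1: a=8 ⇒ p=161, q=8
fundamental: x₁=161, y₁=8  (since 25921 − 405·64 = 1)

161 8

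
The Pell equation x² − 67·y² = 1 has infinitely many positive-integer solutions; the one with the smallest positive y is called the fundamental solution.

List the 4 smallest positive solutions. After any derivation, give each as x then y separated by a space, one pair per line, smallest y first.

d=67: √d = [8; 5,2,1,1,7,1,1,2,5,16] (ℓ=10, even), read p_9/q_9
step 0: (8, 1)  from 8·(1,0) + (0,1)
step 1: (41, 5)  from 5·(8,1) + (1,0)
step 2: (90, 11)  from 2·(41,5) + (8,1)
step 3: (131, 16)  from 1·(90,11) + (41,5)
step 4: (221, 27)  from 1·(131,16) + (90,11)
step 5: (1678, 205)  from 7·(221,27) + (131,16)
step 6: (1899, 232)  from 1·(1678,205) + (221,27)
step 7: (3577, 437)  from 1·(1899,232) + (1678,205)
step 8: (9053, 1106)  from 2·(3577,437) + (1899,232)
step 9: (48842, 5967)  from 5·(9053,1106) + (3577,437)
fundamental: x₁=48842, y₁=5967  (since 2385540964 − 67·35605089 = 1)
n=2: (48842,5967)∘(48842,5967) = (48842·48842+67·5967·5967, 48842·5967+5967·48842) = (4771081927,582880428)
n=3: (4771081927,582880428)∘(48842,5967) = (48842·4771081927+67·5967·582880428, 48842·582880428+5967·4771081927) = (466058366908226,56938091722785)
n=4: (466058366908226,56938091722785)∘(48842,5967) = (48842·466058366908226+67·5967·56938091722785, 48842·56938091722785+5967·466058366908226) = (45526445508292066657,5561940551265649512)

48842 5967
4771081927 582880428
466058366908226 56938091722785
45526445508292066657 5561940551265649512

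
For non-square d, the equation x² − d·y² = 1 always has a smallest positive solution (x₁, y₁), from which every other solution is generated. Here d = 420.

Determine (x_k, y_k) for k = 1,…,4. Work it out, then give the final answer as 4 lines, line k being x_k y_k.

41 2
3361 164
275561 13446
22592641 1102408

√420 → a₀=20, period (2,40); ℓ=2 even so k=1
step 0: (20, 1)  from 20·(1,0) + (0,1)
step 1: (41, 2)  from 2·(20,1) + (1,0)
(x₁, y₁) = (41, 2);  41² − 420·2² = 1 ✓
n=2: (41,2)∘(41,2) = (41·41+420·2·2, 41·2+2·41) = (3361,164)
n=3: (3361,164)∘(41,2) = (41·3361+420·2·164, 41·164+2·3361) = (275561,13446)
n=4: (275561,13446)∘(41,2) = (41·275561+420·2·13446, 41·13446+2·275561) = (22592641,1102408)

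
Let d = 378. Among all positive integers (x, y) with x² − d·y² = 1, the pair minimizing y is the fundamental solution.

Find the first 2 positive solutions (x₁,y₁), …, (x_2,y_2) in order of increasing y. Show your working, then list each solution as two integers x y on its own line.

√378 → a₀=19, period (2,3,1,4,1,3,2,38); ℓ=8 even so k=7
a_0=19:  p_0=19·1+0=19,  q_0=19·0+1=1
a_1=2:  p_1=2·19+1=39,  q_1=2·1+0=2
a_2=3:  p_2=3·39+19=136,  q_2=3·2+1=7
…
a_5=1:  p_5=1·836+175=1011,  q_5=1·43+9=52
a_6=3:  p_6=3·1011+836=3869,  q_6=3·52+43=199
a_7=2:  p_7=2·3869+1011=8749,  q_7=2·199+52=450
fundamental: x₁=8749, y₁=450  (since 76545001 − 378·202500 = 1)
(x_2, y_2) = (8749·8749 + 378·450·450, 8749·450 + 450·8749) = (153090001, 7874100)

8749 450
153090001 7874100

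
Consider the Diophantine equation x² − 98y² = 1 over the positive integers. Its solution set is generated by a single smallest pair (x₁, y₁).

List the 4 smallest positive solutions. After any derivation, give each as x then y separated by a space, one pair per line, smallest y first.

√98 → a₀=9, period (1,8,1,18); ℓ=4 even so k=3
i=0: a=9 ⇒ p=9, q=1
i=1: a=1 ⇒ p=10, q=1
i=2: a=8 ⇒ p=89, q=9
i=3: a=1 ⇒ p=99, q=10
(x₁, y₁) = (99, 10);  99² − 98·10² = 1 ✓
n=2: (99,10)∘(99,10) = (99·99+98·10·10, 99·10+10·99) = (19601,1980)
n=3: (19601,1980)∘(99,10) = (99·19601+98·10·1980, 99·1980+10·19601) = (3880899,392030)
n=4: (3880899,392030)∘(99,10) = (99·3880899+98·10·392030, 99·392030+10·3880899) = (768398401,77619960)

99 10
19601 1980
3880899 392030
768398401 77619960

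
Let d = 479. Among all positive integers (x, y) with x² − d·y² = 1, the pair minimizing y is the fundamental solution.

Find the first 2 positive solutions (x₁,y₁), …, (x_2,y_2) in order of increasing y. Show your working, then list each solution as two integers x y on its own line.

2989440 136591
17873503027199 816661198080

√479 = [21; 1,7,1,3,2,21,2,3,1,7,1,42, …], period ℓ=12 (even) → k=11
i=0: a=21 ⇒ p=21, q=1
i=1: a=1 ⇒ p=22, q=1
i=2: a=7 ⇒ p=175, q=8
i=3: a=1 ⇒ p=197, q=9
…
i=5: a=2 ⇒ p=1729, q=79
i=6: a=21 ⇒ p=37075, q=1694
i=7: a=2 ⇒ p=75879, q=3467
i=8: a=3 ⇒ p=264712, q=12095
…
i=10: a=7 ⇒ p=2648849, q=121029
i=11: a=1 ⇒ p=2989440, q=136591
→ (2989440, 136591).  Check: 2989440²=8936751513600, 479·136591²=8936751513599, difference 1.
(2989440+136591√479)^2 = 17873503027199 + 816661198080√479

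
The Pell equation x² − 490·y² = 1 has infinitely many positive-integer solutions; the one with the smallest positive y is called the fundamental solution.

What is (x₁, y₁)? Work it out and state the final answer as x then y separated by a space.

d=490: √d = [22; 7,2,1,4,4,4,1,2,7,44] (ℓ=10, even), read p_9/q_9
k=0  a_k=22  p_k/q_k = 22/1
…
k=2  a_k=2  p_k/q_k = 332/15
…
k=8  a_k=2  p_k/q_k = 141338/6385
k=9  a_k=7  p_k/q_k = 1039681/46968
(x₁, y₁) = (1039681, 46968);  1039681² − 490·46968² = 1 ✓

1039681 46968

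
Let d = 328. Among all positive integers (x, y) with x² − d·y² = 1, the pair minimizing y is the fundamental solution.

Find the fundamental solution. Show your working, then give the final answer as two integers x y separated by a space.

d=328: √d = [18; 9,36] (ℓ=2, even), read p_1/q_1
a_0=18:  p_0=18·1+0=18,  q_0=18·0+1=1
a_1=9:  p_1=9·18+1=163,  q_1=9·1+0=9
→ (163, 9).  Check: 163²=26569, 328·9²=26568, difference 1.

163 9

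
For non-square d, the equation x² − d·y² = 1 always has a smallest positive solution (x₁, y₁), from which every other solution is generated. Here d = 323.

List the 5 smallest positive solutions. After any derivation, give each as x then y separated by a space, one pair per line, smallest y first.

18 1
647 36
23274 1295
837217 46584
30116538 1675729

d=323: √d = [17; 1,34] (ℓ=2, even), read p_1/q_1
k=0  a_k=17  p_k/q_k = 17/1
k=1  a_k=1  p_k/q_k = 18/1
fundamental: x₁=18, y₁=1  (since 324 − 323·1 = 1)
(x_2, y_2) = (18·18 + 323·1·1, 18·1 + 1·18) = (647, 36)
(x_3, y_3) = (18·647 + 323·1·36, 18·36 + 1·647) = (23274, 1295)
(x_4, y_4) = (18·23274 + 323·1·1295, 18·1295 + 1·23274) = (837217, 46584)
(x_5, y_5) = (18·837217 + 323·1·46584, 18·46584 + 1·837217) = (30116538, 1675729)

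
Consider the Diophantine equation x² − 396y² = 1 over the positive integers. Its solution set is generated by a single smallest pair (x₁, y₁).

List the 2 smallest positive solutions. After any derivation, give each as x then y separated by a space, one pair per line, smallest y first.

d=396: √d = [19; 1,8,1,38] (ℓ=4, even), read p_3/q_3
k=0  a_k=19  p_k/q_k = 19/1
…
k=2  a_k=8  p_k/q_k = 179/9
k=3  a_k=1  p_k/q_k = 199/10
(x₁, y₁) = (199, 10);  199² − 396·10² = 1 ✓
(199+10√396)^2 = 79201 + 3980√396

199 10
79201 3980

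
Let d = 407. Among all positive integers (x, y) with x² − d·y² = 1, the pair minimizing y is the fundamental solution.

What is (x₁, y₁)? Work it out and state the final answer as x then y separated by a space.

2663 132

√407 → a₀=20, period (5,1,2,1,5,40); ℓ=6 even so k=5
a_0=20:  p_0=20·1+0=20,  q_0=20·0+1=1
a_1=5:  p_1=5·20+1=101,  q_1=5·1+0=5
a_2=1:  p_2=1·101+20=121,  q_2=1·5+1=6
…
a_4=1:  p_4=1·343+121=464,  q_4=1·17+6=23
a_5=5:  p_5=5·464+343=2663,  q_5=5·23+17=132
→ (2663, 132).  Check: 2663²=7091569, 407·132²=7091568, difference 1.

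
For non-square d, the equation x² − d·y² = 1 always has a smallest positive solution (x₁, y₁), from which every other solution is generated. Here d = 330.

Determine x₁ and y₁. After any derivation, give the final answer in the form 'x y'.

109 6

[18; 6,36] for √330; ℓ=2 ⇒ convergent index 1
k=0  a_k=18  p_k/q_k = 18/1
k=1  a_k=6  p_k/q_k = 109/6
(x₁, y₁) = (109, 6);  109² − 330·6² = 1 ✓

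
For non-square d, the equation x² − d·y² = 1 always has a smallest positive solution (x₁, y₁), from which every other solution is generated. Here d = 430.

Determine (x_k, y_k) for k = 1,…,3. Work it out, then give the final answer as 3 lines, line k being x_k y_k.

[20; 1,2,1,3,1,…,2,1,40] for √430; ℓ=14 ⇒ convergent index 13
step 0: (20, 1)  from 20·(1,0) + (0,1)
step 1: (21, 1)  from 1·(20,1) + (1,0)
step 2: (62, 3)  from 2·(21,1) + (20,1)
step 3: (83, 4)  from 1·(62,3) + (21,1)
step 4: (311, 15)  from 3·(83,4) + (62,3)
step 5: (394, 19)  from 1·(311,15) + (83,4)
step 6: (2675, 129)  from 6·(394,19) + (311,15)
…
step 8: (133439, 6435)  from 6·(21794,1051) + (2675,129)
step 9: (155233, 7486)  from 1·(133439,6435) + (21794,1051)
step 10: (599138, 28893)  from 3·(155233,7486) + (133439,6435)
step 11: (754371, 36379)  from 1·(599138,28893) + (155233,7486)
step 12: (2107880, 101651)  from 2·(754371,36379) + (599138,28893)
step 13: (2862251, 138030)  from 1·(2107880,101651) + (754371,36379)
→ (2862251, 138030).  Check: 2862251²=8192480787001, 430·138030²=8192480787000, difference 1.
(x_2, y_2) = (2862251·2862251 + 430·138030·138030, 2862251·138030 + 138030·2862251) = (16384961574001, 790153011060)
(x_3, y_3) = (2862251·16384961574001 + 430·138030·790153011060, 2862251·790153011060 + 138030·16384961574001) = (93795745300289010251, 4523232492118854090)

2862251 138030
16384961574001 790153011060
93795745300289010251 4523232492118854090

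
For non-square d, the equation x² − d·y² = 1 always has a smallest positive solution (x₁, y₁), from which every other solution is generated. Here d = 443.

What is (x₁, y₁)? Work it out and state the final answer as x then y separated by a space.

[21; 21,42] for √443; ℓ=2 ⇒ convergent index 1
i=0: a=21 ⇒ p=21, q=1
i=1: a=21 ⇒ p=442, q=21
→ (442, 21).  Check: 442²=195364, 443·21²=195363, difference 1.

442 21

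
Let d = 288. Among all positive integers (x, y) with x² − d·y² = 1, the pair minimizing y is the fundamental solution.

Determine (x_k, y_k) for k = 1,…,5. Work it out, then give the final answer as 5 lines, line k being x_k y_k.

17 1
577 34
19601 1155
665857 39236
22619537 1332869

√288 = [16; 1,32, …], period ℓ=2 (even) → k=1
i=0: a=16 ⇒ p=16, q=1
i=1: a=1 ⇒ p=17, q=1
(x₁, y₁) = (17, 1);  17² − 288·1² = 1 ✓
n=2: (17,1)∘(17,1) = (17·17+288·1·1, 17·1+1·17) = (577,34)
n=3: (577,34)∘(17,1) = (17·577+288·1·34, 17·34+1·577) = (19601,1155)
n=4: (19601,1155)∘(17,1) = (17·19601+288·1·1155, 17·1155+1·19601) = (665857,39236)
n=5: (665857,39236)∘(17,1) = (17·665857+288·1·39236, 17·39236+1·665857) = (22619537,1332869)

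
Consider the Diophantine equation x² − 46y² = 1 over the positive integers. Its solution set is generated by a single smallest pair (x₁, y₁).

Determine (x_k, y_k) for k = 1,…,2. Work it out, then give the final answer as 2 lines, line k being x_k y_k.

√46 → a₀=6, period (1,3,1,1,2,6,2,1,1,3,1,12); ℓ=12 even so k=11
a_0=6:  p_0=6·1+0=6,  q_0=6·0+1=1
a_1=1:  p_1=1·6+1=7,  q_1=1·1+0=1
…
a_3=1:  p_3=1·27+7=34,  q_3=1·4+1=5
a_4=1:  p_4=1·34+27=61,  q_4=1·5+4=9
a_5=2:  p_5=2·61+34=156,  q_5=2·9+5=23
a_6=6:  p_6=6·156+61=997,  q_6=6·23+9=147
a_7=2:  p_7=2·997+156=2150,  q_7=2·147+23=317
a_8=1:  p_8=1·2150+997=3147,  q_8=1·317+147=464
…
a_10=3:  p_10=3·5297+3147=19038,  q_10=3·781+464=2807
a_11=1:  p_11=1·19038+5297=24335,  q_11=1·2807+781=3588
fundamental: x₁=24335, y₁=3588  (since 592192225 − 46·12873744 = 1)
k=2:  x_2 = 24335·24335+46·3588·3588 = 1184384449,  y_2 = 24335·3588+3588·24335 = 174627960

24335 3588
1184384449 174627960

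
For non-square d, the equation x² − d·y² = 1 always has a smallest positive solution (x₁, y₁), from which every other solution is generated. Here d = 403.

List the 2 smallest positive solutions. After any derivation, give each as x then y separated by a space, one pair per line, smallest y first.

669878 33369
897473069767 44706317964

[20; 13,2,1,3,1,3,1,2,13,40] for √403; ℓ=10 ⇒ convergent index 9
k=0  a_k=20  p_k/q_k = 20/1
k=1  a_k=13  p_k/q_k = 261/13
k=2  a_k=2  p_k/q_k = 542/27
k=3  a_k=1  p_k/q_k = 803/40
…
k=5  a_k=1  p_k/q_k = 3754/187
k=6  a_k=3  p_k/q_k = 14213/708
…
k=8  a_k=2  p_k/q_k = 50147/2498
k=9  a_k=13  p_k/q_k = 669878/33369
→ (669878, 33369).  Check: 669878²=448736534884, 403·33369²=448736534883, difference 1.
(x_2, y_2) = (669878·669878 + 403·33369·33369, 669878·33369 + 33369·669878) = (897473069767, 44706317964)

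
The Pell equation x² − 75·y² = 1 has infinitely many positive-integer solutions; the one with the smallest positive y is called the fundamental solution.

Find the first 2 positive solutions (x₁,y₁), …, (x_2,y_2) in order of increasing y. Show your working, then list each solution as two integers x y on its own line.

26 3
1351 156

√75 → a₀=8, period (1,1,1,16); ℓ=4 even so k=3
step 0: (8, 1)  from 8·(1,0) + (0,1)
…
step 2: (17, 2)  from 1·(9,1) + (8,1)
step 3: (26, 3)  from 1·(17,2) + (9,1)
(x₁, y₁) = (26, 3);  26² − 75·3² = 1 ✓
k=2:  x_2 = 26·26+75·3·3 = 1351,  y_2 = 26·3+3·26 = 156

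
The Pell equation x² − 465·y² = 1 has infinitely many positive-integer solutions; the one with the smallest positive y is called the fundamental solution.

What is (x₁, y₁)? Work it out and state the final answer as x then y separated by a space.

15871 736

d=465: √d = [21; 1,1,3,2,2,2,3,1,1,42] (ℓ=10, even), read p_9/q_9
a_0=21:  p_0=21·1+0=21,  q_0=21·0+1=1
a_1=1:  p_1=1·21+1=22,  q_1=1·1+0=1
…
a_3=3:  p_3=3·43+22=151,  q_3=3·2+1=7
a_4=2:  p_4=2·151+43=345,  q_4=2·7+2=16
a_5=2:  p_5=2·345+151=841,  q_5=2·16+7=39
a_6=2:  p_6=2·841+345=2027,  q_6=2·39+16=94
…
a_8=1:  p_8=1·6922+2027=8949,  q_8=1·321+94=415
a_9=1:  p_9=1·8949+6922=15871,  q_9=1·415+321=736
→ (15871, 736).  Check: 15871²=251888641, 465·736²=251888640, difference 1.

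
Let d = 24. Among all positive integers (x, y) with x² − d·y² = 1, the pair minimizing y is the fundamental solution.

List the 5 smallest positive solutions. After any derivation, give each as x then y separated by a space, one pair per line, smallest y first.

√24 → a₀=4, period (1,8); ℓ=2 even so k=1
i=0: a=4 ⇒ p=4, q=1
i=1: a=1 ⇒ p=5, q=1
→ (5, 1).  Check: 5²=25, 24·1²=24, difference 1.
(5+1√24)^2 = 49 + 10√24
(5+1√24)^3 = 485 + 99√24
(5+1√24)^4 = 4801 + 980√24
(5+1√24)^5 = 47525 + 9701√24

5 1
49 10
485 99
4801 980
47525 9701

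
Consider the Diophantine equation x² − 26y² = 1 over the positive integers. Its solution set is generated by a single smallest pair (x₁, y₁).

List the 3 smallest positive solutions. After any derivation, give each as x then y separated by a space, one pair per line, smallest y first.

51 10
5201 1020
530451 104030

d=26: √d = [5; 10] (ℓ=1, odd), read p_1/q_1
k=0  a_k=5  p_k/q_k = 5/1
k=1  a_k=10  p_k/q_k = 51/10
→ (51, 10).  Check: 51²=2601, 26·10²=2600, difference 1.
(x_2, y_2) = (51·51 + 26·10·10, 51·10 + 10·51) = (5201, 1020)
(x_3, y_3) = (51·5201 + 26·10·1020, 51·1020 + 10·5201) = (530451, 104030)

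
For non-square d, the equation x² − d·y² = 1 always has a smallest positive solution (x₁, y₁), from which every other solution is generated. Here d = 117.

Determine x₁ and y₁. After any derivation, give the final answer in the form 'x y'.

649 60

√117 = [10; 1,4,2,4,1,20, …], period ℓ=6 (even) → k=5
step 0: (10, 1)  from 10·(1,0) + (0,1)
step 1: (11, 1)  from 1·(10,1) + (1,0)
step 2: (54, 5)  from 4·(11,1) + (10,1)
…
step 4: (530, 49)  from 4·(119,11) + (54,5)
step 5: (649, 60)  from 1·(530,49) + (119,11)
→ (649, 60).  Check: 649²=421201, 117·60²=421200, difference 1.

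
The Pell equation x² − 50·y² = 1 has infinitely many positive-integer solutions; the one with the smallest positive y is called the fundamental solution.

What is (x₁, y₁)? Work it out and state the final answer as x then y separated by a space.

99 14

√50 = [7; 14, …], period ℓ=1 (odd) → k=1
k=0  a_k=7  p_k/q_k = 7/1
k=1  a_k=14  p_k/q_k = 99/14
fundamental: x₁=99, y₁=14  (since 9801 − 50·196 = 1)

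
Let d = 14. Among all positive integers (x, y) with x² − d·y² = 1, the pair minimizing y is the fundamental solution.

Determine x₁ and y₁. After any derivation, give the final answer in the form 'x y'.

15 4

[3; 1,2,1,6] for √14; ℓ=4 ⇒ convergent index 3
k=0  a_k=3  p_k/q_k = 3/1
…
k=2  a_k=2  p_k/q_k = 11/3
k=3  a_k=1  p_k/q_k = 15/4
→ (15, 4).  Check: 15²=225, 14·4²=224, difference 1.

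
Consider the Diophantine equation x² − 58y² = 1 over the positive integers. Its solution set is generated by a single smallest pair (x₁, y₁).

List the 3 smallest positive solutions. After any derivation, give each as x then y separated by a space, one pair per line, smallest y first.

[7; 1,1,1,1,1,1,14] for √58; ℓ=7 ⇒ convergent index 13
k=0  a_k=7  p_k/q_k = 7/1
k=1  a_k=1  p_k/q_k = 8/1
…
k=3  a_k=1  p_k/q_k = 23/3
k=4  a_k=1  p_k/q_k = 38/5
k=5  a_k=1  p_k/q_k = 61/8
k=6  a_k=1  p_k/q_k = 99/13
k=7  a_k=14  p_k/q_k = 1447/190
k=8  a_k=1  p_k/q_k = 1546/203
k=9  a_k=1  p_k/q_k = 2993/393
…
k=11  a_k=1  p_k/q_k = 7532/989
k=12  a_k=1  p_k/q_k = 12071/1585
k=13  a_k=1  p_k/q_k = 19603/2574
→ (19603, 2574).  Check: 19603²=384277609, 58·2574²=384277608, difference 1.
n=2: (19603,2574)∘(19603,2574) = (19603·19603+58·2574·2574, 19603·2574+2574·19603) = (768555217,100916244)
n=3: (768555217,100916244)∘(19603,2574) = (19603·768555217+58·2574·100916244, 19603·100916244+2574·768555217) = (30131975818099,3956522259690)

19603 2574
768555217 100916244
30131975818099 3956522259690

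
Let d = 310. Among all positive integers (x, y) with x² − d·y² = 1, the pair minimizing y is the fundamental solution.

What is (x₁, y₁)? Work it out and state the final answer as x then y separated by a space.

d=310: √d = [17; 1,1,1,1,5,…,1,1,34] (ℓ=16, even), read p_15/q_15
a_0=17:  p_0=17·1+0=17,  q_0=17·0+1=1
a_1=1:  p_1=1·17+1=18,  q_1=1·1+0=1
a_2=1:  p_2=1·18+17=35,  q_2=1·1+1=2
a_3=1:  p_3=1·35+18=53,  q_3=1·2+1=3
…
a_6=3:  p_6=3·493+88=1567,  q_6=3·28+5=89
a_7=1:  p_7=1·1567+493=2060,  q_7=1·89+28=117
a_8=2:  p_8=2·2060+1567=5687,  q_8=2·117+89=323
a_9=1:  p_9=1·5687+2060=7747,  q_9=1·323+117=440
a_10=3:  p_10=3·7747+5687=28928,  q_10=3·440+323=1643
…
a_12=1:  p_12=1·152387+28928=181315,  q_12=1·8655+1643=10298
a_13=1:  p_13=1·181315+152387=333702,  q_13=1·10298+8655=18953
a_14=1:  p_14=1·333702+181315=515017,  q_14=1·18953+10298=29251
a_15=1:  p_15=1·515017+333702=848719,  q_15=1·29251+18953=48204
fundamental: x₁=848719, y₁=48204  (since 720323940961 − 310·2323625616 = 1)

848719 48204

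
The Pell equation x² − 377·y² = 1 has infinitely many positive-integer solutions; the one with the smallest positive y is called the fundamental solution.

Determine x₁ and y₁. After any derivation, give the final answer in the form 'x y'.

√377 = [19; 2,2,2,38, …], period ℓ=4 (even) → k=3
a_0=19:  p_0=19·1+0=19,  q_0=19·0+1=1
…
a_2=2:  p_2=2·39+19=97,  q_2=2·2+1=5
a_3=2:  p_3=2·97+39=233,  q_3=2·5+2=12
→ (233, 12).  Check: 233²=54289, 377·12²=54288, difference 1.

233 12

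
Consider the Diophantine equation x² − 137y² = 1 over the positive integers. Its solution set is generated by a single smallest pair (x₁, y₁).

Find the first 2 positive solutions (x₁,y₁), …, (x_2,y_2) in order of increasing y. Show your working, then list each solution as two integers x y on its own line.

6083073 519712
74007554246657 6322892069952

√137 = [11; 1,2,2,1,1,2,2,1,22, …], period ℓ=9 (odd) → k=17
step 0: (11, 1)  from 11·(1,0) + (0,1)
step 1: (12, 1)  from 1·(11,1) + (1,0)
…
step 4: (117, 10)  from 1·(82,7) + (35,3)
step 5: (199, 17)  from 1·(117,10) + (82,7)
step 6: (515, 44)  from 2·(199,17) + (117,10)
…
step 10: (41341, 3532)  from 1·(39597,3383) + (1744,149)
…
step 13: (408178, 34873)  from 1·(285899,24426) + (122279,10447)
…
step 15: (1796332, 153471)  from 2·(694077,59299) + (408178,34873)
step 16: (4286741, 366241)  from 2·(1796332,153471) + (694077,59299)
step 17: (6083073, 519712)  from 1·(4286741,366241) + (1796332,153471)
→ (6083073, 519712).  Check: 6083073²=37003777123329, 137·519712²=37003777123328, difference 1.
(6083073+519712√137)^2 = 74007554246657 + 6322892069952√137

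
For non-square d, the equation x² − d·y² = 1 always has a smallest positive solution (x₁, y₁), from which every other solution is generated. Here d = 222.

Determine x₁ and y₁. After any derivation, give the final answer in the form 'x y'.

149 10

√222 = [14; 1,8,1,28, …], period ℓ=4 (even) → k=3
i=0: a=14 ⇒ p=14, q=1
i=1: a=1 ⇒ p=15, q=1
i=2: a=8 ⇒ p=134, q=9
i=3: a=1 ⇒ p=149, q=10
→ (149, 10).  Check: 149²=22201, 222·10²=22200, difference 1.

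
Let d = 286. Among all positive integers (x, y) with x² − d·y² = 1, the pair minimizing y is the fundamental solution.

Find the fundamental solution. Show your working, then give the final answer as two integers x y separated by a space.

d=286: √d = [16; 1,10,3,3,2,3,3,10,1,32] (ℓ=10, even), read p_9/q_9
step 0: (16, 1)  from 16·(1,0) + (0,1)
…
step 8: (512132, 30283)  from 10·(49703,2939) + (15102,893)
step 9: (561835, 33222)  from 1·(512132,30283) + (49703,2939)
→ (561835, 33222).  Check: 561835²=315658567225, 286·33222²=315658567224, difference 1.

561835 33222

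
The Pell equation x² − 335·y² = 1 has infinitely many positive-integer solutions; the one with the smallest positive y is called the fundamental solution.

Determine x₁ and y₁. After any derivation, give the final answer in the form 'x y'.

604 33

√335 → a₀=18, period (3,3,3,36); ℓ=4 even so k=3
a_0=18:  p_0=18·1+0=18,  q_0=18·0+1=1
…
a_2=3:  p_2=3·55+18=183,  q_2=3·3+1=10
a_3=3:  p_3=3·183+55=604,  q_3=3·10+3=33
→ (604, 33).  Check: 604²=364816, 335·33²=364815, difference 1.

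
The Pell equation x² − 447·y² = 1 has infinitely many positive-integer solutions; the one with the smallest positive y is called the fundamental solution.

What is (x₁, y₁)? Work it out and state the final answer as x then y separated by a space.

148 7

[21; 7,42] for √447; ℓ=2 ⇒ convergent index 1
a_0=21:  p_0=21·1+0=21,  q_0=21·0+1=1
a_1=7:  p_1=7·21+1=148,  q_1=7·1+0=7
→ (148, 7).  Check: 148²=21904, 447·7²=21903, difference 1.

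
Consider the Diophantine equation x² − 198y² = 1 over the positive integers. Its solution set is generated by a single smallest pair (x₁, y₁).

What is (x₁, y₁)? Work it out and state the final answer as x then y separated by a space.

√198 → a₀=14, period (14,28); ℓ=2 even so k=1
k=0  a_k=14  p_k/q_k = 14/1
k=1  a_k=14  p_k/q_k = 197/14
fundamental: x₁=197, y₁=14  (since 38809 − 198·196 = 1)

197 14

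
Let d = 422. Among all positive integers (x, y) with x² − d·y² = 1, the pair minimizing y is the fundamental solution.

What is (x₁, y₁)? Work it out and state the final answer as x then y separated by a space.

7022501 341850

√422 → a₀=20, period (1,1,5,2,1,…,1,1,40); ℓ=14 even so k=13
a_0=20:  p_0=20·1+0=20,  q_0=20·0+1=1
a_1=1:  p_1=1·20+1=21,  q_1=1·1+0=1
a_2=1:  p_2=1·21+20=41,  q_2=1·1+1=2
a_3=5:  p_3=5·41+21=226,  q_3=5·2+1=11
a_4=2:  p_4=2·226+41=493,  q_4=2·11+2=24
…
a_6=3:  p_6=3·719+493=2650,  q_6=3·35+24=129
a_7=20:  p_7=20·2650+719=53719,  q_7=20·129+35=2615
a_8=3:  p_8=3·53719+2650=163807,  q_8=3·2615+129=7974
a_9=1:  p_9=1·163807+53719=217526,  q_9=1·7974+2615=10589
a_10=2:  p_10=2·217526+163807=598859,  q_10=2·10589+7974=29152
…
a_12=1:  p_12=1·3211821+598859=3810680,  q_12=1·156349+29152=185501
a_13=1:  p_13=1·3810680+3211821=7022501,  q_13=1·185501+156349=341850
→ (7022501, 341850).  Check: 7022501²=49315520295001, 422·341850²=49315520295000, difference 1.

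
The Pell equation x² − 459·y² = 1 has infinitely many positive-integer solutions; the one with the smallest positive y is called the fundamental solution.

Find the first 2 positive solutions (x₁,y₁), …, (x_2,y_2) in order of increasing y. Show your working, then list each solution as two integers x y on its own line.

499850 23331
499700044999 23324000700

√459 → a₀=21, period (2,2,1,4,21,4,1,2,2,42); ℓ=10 even so k=9
k=0  a_k=21  p_k/q_k = 21/1
…
k=2  a_k=2  p_k/q_k = 107/5
k=3  a_k=1  p_k/q_k = 150/7
…
k=5  a_k=21  p_k/q_k = 14997/700
k=6  a_k=4  p_k/q_k = 60695/2833
…
k=8  a_k=2  p_k/q_k = 212079/9899
k=9  a_k=2  p_k/q_k = 499850/23331
(x₁, y₁) = (499850, 23331);  499850² − 459·23331² = 1 ✓
(499850+23331√459)^2 = 499700044999 + 23324000700√459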